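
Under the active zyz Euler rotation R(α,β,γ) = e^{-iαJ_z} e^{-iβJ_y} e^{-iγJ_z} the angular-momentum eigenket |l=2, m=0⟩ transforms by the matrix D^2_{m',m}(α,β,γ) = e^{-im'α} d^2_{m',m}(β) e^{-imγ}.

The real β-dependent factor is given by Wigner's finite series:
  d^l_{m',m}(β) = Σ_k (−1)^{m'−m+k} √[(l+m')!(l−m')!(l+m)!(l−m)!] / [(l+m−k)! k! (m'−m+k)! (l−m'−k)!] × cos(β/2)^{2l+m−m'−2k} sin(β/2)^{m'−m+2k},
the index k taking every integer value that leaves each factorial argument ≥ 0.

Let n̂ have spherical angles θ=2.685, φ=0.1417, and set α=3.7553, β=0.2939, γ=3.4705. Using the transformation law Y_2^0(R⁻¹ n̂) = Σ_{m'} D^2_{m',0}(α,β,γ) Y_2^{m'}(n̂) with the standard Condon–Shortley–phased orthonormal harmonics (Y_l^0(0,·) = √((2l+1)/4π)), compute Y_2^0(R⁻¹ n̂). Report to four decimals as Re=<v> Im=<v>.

Re=0.5801 Im=0.0000

Need the full column D^2_{m',0} for m'=−2..2 at α=3.7553, β=0.2939, γ=3.4705.
cos(β/2)=0.989222, sin(β/2)=0.146422
d^2_{-2,0}: single k=2 term ⇒ +0.051389;  D = +0.017301+0.048389i
d^2_{-1,0}: k∈[1..2] ⇒ +0.347186 -0.007607 = +0.339580;  D = -0.277613-0.195565i
d^2_{0,0}: k∈[0..2] ⇒ +0.957581 -0.083919 +0.000460 = +0.874122;  D = +0.874122+0.000000i
d^2_{1,0}: k∈[0..1] ⇒ -0.347186 +0.007607 = -0.339580;  D = +0.277613-0.195565i
d^2_{2,0}: single k=0 term ⇒ +0.051389;  D = +0.017301-0.048389i
Y_2^{m'}(θ=2.685,φ=0.1417) and Σ D·Y over m':
  (+0.0173+0.0484i)·(+0.0721-0.0210i)  (-0.2776-0.1956i)·(-0.3027+0.0432i)  (+0.8741+0.0000i)·(+0.4469+0.0000i)  (+0.2776-0.1956i)·(+0.3027+0.0432i)  (+0.0173-0.0484i)·(+0.0721+0.0210i)
Y_2^0(R⁻¹ n̂) = +0.580065-0.000000i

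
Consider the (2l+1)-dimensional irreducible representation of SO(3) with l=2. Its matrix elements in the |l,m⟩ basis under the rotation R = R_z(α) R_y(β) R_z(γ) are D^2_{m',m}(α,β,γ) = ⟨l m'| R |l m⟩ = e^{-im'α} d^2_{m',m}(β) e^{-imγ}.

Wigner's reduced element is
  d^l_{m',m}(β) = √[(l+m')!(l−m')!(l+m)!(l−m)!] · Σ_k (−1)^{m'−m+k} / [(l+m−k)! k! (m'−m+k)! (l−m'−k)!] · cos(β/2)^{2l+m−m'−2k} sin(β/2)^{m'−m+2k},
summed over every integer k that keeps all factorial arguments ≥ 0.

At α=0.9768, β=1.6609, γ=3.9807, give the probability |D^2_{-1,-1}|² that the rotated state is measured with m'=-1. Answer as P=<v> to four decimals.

P=0.2883

D^2_{-1,-1}(0.9768,1.6609,3.9807) = e^{-i·-1·0.9768}·d^2_{-1,-1}(1.6609)·e^{-i·-1·3.9807}. Compute d first:
Half-angle: c=0.674544, s=0.738235. N=√(1·6·1·6)=6.000000
k: max(0,(-1)−(-1))=0 … min(2+(-1),2−(-1))=1
  k=0: (−1)^0·6.0000/(6)·0.6745^4·0.7382^0 = +0.207033
  k=1: (−1)^1·6.0000/(2)·0.6745^2·0.7382^2 = -0.743927
d^2_{-1,-1}(1.6609) = +0.207033 -0.743927 = -0.536894
|D^2_{-1,-1}|² = |d^2_{-1,-1}(β)|² = (-0.536894)² = 0.288255 (the z-rotation phases have unit modulus)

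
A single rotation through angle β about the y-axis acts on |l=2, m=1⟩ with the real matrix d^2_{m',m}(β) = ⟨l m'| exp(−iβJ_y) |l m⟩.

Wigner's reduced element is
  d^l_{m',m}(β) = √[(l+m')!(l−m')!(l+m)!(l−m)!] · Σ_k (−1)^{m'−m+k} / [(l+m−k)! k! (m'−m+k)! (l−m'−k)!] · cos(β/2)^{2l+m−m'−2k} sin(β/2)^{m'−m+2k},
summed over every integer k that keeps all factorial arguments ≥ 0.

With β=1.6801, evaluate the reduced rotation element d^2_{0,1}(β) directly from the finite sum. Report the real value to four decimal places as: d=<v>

d^2_{0,1}(β=1.6801) via Wigner's sum:
With c≡cos(β/2)=0.667426 and s≡sin(β/2)=0.744676, N=[2·2·6·1]^{1/2}=4.898979
The bounds max(0,m−m')=1 and min(l+m,l−m')=2 give 2 terms
  k=1: (−1)^0·4.8990/(2)·0.6674^3·0.7447^1 = +0.542315
  k=2: (−1)^1·4.8990/(2)·0.6674^1·0.7447^3 = -0.675121
d^2_{0,1}(1.6801) = +0.542315 -0.675121 = -0.132805

d=-0.1328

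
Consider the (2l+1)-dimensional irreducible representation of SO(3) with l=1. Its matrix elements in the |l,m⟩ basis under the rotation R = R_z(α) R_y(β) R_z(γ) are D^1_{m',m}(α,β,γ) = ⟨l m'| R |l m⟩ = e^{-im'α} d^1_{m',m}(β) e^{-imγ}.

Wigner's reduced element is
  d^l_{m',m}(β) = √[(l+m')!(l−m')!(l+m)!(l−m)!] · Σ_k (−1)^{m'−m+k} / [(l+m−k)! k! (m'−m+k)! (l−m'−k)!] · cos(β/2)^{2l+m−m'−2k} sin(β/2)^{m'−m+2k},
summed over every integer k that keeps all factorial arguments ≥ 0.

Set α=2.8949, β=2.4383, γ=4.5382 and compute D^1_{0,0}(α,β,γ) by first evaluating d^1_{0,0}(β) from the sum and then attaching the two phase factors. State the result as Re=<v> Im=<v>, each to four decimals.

First d^1_{0,0}(β=2.4383), then the phase factors e^{-i(0)α} and e^{-i(0)γ}:
c=cos(2.4383/2)=0.344444, s=sin(2.4383/2)=0.938807; N=√[1·1·1·1]=1.000000
k∈{0,1} keeps every argument non-negative
  k=0: (−1)^0·1.0000/(1)·0.3444^2·0.9388^0 = +0.118642
  k=1: (−1)^1·1.0000/(1)·0.3444^0·0.9388^2 = -0.881358
d^1_{0,0}(2.4383) = +0.118642 -0.881358 = -0.762717
D = (+1.000000+0.000000i)·(-0.762717)·(+1.000000+0.000000i) = -0.762717+0.000000i

Re=-0.7627 Im=0.0000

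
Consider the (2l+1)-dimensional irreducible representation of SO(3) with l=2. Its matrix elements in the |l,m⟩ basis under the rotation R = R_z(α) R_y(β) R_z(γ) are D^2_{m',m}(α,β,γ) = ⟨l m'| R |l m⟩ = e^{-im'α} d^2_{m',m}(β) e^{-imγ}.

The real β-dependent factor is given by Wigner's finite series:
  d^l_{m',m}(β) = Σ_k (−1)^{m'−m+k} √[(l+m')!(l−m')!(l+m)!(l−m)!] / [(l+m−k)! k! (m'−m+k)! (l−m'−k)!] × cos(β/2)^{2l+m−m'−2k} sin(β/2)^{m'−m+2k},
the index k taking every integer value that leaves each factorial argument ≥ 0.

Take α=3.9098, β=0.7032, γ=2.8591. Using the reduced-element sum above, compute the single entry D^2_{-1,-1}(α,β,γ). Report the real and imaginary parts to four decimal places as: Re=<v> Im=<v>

Split into d^2_{-1,-1}(β=0.7032) × two z-phases.
With c≡cos(β/2)=0.938823 and s≡sin(β/2)=0.344400, N=[1·6·1·6]^{1/2}=6.000000
k: max(0,(-1)−(-1))=0 … min(2+(-1),2−(-1))=1
  k=0: (−1)^0·6.0000/(6)·0.9388^4·0.3444^0 = +0.776845
  k=1: (−1)^1·6.0000/(2)·0.9388^2·0.3444^2 = -0.313629
d^2_{-1,-1}(0.7032) = +0.776845 -0.313629 = +0.463217
D = (-0.719157-0.694847i)·(+0.463217)·(-0.960364+0.278750i) = +0.409642+0.216248i

Re=0.4096 Im=0.2162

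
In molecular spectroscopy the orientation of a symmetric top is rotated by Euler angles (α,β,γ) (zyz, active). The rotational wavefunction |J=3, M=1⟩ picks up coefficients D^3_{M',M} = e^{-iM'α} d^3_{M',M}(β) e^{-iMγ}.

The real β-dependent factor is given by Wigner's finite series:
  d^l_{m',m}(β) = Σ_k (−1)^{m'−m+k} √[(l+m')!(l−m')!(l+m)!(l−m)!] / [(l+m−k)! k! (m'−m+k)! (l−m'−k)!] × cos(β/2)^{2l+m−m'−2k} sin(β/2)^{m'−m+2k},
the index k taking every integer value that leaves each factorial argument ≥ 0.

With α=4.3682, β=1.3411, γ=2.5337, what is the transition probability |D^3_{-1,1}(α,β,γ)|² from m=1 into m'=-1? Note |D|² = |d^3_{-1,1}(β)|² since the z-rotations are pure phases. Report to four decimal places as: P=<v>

Split into d^3_{-1,1}(β=1.3411) × two z-phases.
Half-angle: c=0.783480, s=0.621417. N=√(2·24·24·2)=48.000000
k∈{2,3,4} keeps every argument non-negative
  k=2: (−1)^0·48.0000/(8)·0.7835^4·0.6214^2 = +0.873030
  k=3: (−1)^1·48.0000/(6)·0.7835^2·0.6214^4 = -0.732282
  k=4: (−1)^2·48.0000/(48)·0.7835^0·0.6214^6 = +0.057584
d^3_{-1,1}(1.3411) = +0.873030 -0.732282 +0.057584 = +0.198332
|D^3_{-1,1}|² = |d^3_{-1,1}(β)|² = (+0.198332)² = 0.039335 (the z-rotation phases have unit modulus)

P=0.0393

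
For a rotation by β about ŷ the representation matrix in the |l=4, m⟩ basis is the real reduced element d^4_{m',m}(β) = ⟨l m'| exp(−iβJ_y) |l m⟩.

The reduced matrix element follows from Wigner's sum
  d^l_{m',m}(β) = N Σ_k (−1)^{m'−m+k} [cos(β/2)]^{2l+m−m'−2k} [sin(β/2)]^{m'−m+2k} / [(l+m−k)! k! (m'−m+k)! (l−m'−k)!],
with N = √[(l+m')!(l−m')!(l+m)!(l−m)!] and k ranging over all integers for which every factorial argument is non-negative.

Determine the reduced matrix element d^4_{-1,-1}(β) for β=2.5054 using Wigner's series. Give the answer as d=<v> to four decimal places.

d^4_{-1,-1}(β=2.5054) via Wigner's sum:
With c≡cos(β/2)=0.312759 and s≡sin(β/2)=0.949833, N=[6·120·6·120]^{1/2}=720.000000
The bounds max(0,m−m')=0 and min(l+m,l−m')=3 give 4 terms
  k=0: (−1)^0·720.0000/(720)·0.3128^8·0.9498^0 = +0.000092
  k=1: (−1)^1·720.0000/(48)·0.3128^6·0.9498^2 = -0.012666
  k=2: (−1)^2·720.0000/(24)·0.3128^4·0.9498^4 = +0.233641
  k=3: (−1)^3·720.0000/(72)·0.3128^2·0.9498^6 = -0.718293
d^4_{-1,-1}(2.5054) = +0.000092 -0.012666 +0.233641 -0.718293 = -0.497227

d=-0.4972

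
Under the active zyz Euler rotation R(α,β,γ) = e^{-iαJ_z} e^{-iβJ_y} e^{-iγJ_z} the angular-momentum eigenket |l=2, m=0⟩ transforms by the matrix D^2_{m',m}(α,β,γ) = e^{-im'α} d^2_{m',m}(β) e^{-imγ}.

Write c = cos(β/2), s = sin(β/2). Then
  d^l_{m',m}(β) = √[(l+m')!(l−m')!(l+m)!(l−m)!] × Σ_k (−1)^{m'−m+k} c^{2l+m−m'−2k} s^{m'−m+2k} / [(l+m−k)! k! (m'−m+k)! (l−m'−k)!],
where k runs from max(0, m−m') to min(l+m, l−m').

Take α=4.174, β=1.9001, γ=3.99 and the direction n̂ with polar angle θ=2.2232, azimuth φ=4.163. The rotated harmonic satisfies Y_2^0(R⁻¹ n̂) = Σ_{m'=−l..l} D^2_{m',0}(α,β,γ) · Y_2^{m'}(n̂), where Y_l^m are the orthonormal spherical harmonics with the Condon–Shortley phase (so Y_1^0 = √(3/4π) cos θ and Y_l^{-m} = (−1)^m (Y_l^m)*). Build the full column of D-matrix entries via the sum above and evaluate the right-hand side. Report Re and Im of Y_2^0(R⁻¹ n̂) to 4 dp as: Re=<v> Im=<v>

Re=0.5353 Im=0.0000

Need the full column D^2_{m',0} for m'=−2..2 at α=4.174, β=1.9001, γ=3.99.
cos(β/2)=0.581642, sin(β/2)=0.813445
d^2_{-2,0}: single k=2 term ⇒ +0.548332;  D = -0.260001+0.482771i
d^2_{-1,0}: k∈[1..2] ⇒ +0.392077 -0.766859 = -0.374782;  D = +0.192171+0.321764i
d^2_{0,0}: k∈[0..2] ⇒ +0.114452 -0.895423 +0.437836 = -0.343134;  D = -0.343134+0.000000i
d^2_{1,0}: k∈[0..1] ⇒ -0.392077 +0.766859 = +0.374782;  D = -0.192171+0.321764i
d^2_{2,0}: single k=0 term ⇒ +0.548332;  D = -0.260001-0.482771i
Y_2^{m'}(θ=2.2232,φ=4.163) and Σ D·Y over m':
  (-0.2600+0.4828i)·(-0.1109-0.2172i)  (+0.1922+0.3218i)·(+0.1946-0.3178i)  (-0.3431+0.0000i)·(+0.0333+0.0000i)  (-0.1922+0.3218i)·(-0.1946-0.3178i)  (-0.2600-0.4828i)·(-0.1109+0.2172i)
Y_2^0(R⁻¹ n̂) = +0.535317+0.000000i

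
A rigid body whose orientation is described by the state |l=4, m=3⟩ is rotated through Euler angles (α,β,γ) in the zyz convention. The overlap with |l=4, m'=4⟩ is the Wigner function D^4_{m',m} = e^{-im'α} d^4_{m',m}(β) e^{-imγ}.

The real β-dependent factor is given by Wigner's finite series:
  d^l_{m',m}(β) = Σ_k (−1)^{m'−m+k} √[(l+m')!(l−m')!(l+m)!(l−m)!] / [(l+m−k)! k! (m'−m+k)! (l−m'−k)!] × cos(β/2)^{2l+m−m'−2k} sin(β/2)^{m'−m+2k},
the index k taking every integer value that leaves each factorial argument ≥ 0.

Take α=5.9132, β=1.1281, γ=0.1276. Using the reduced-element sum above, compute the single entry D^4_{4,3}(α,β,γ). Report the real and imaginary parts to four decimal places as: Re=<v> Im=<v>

Re=-0.2123 Im=-0.4143

Split into d^4_{4,3}(β=1.1281) × two z-phases.
c=cos(1.1281/2)=0.845097, s=sin(1.1281/2)=0.534613; N=√[40320·1·5040·1]=14255.272709
k∈{0} keeps every argument non-negative
  k=0: (−1)^1·14255.2727/(5040)·0.8451^7·0.5346^1 = -0.465511
d^4_{4,3}(1.1281) = -0.465511
Phases: e^{-i·(4)·5.9132}=+0.090730+0.995876i, e^{-i·(3)·0.1276}=+0.927622-0.373519i ⇒ D=-0.212339-0.414262i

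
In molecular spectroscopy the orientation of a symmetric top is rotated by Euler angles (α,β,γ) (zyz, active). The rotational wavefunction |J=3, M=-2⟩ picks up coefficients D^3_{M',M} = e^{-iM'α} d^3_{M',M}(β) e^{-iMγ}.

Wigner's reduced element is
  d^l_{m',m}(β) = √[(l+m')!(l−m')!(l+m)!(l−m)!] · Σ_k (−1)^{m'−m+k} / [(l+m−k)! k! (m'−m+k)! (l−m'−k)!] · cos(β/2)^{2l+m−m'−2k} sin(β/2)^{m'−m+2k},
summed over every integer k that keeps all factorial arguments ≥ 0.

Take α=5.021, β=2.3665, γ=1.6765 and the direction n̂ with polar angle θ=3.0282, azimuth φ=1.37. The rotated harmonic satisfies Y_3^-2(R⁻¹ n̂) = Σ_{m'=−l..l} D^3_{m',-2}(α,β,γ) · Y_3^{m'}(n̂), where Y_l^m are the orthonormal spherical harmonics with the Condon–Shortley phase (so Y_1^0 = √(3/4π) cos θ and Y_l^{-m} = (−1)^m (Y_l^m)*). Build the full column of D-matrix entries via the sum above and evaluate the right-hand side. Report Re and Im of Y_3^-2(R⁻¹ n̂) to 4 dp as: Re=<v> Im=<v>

Re=-0.3851 Im=-0.0261

Need the full column D^3_{m',-2} for m'=−3..3 at α=5.021, β=2.3665, γ=1.6765.
cos(β/2)=0.377918, sin(β/2)=0.925839
d^3_{-3,-2}: single k=1 term ⇒ +0.017482;  D = +0.015865-0.007344i
d^3_{-2,-2}: k∈[0..1] ⇒ +0.002913 -0.087424 = -0.084511;  D = -0.057120-0.062285i
d^3_{-1,-2}: k∈[0..1] ⇒ -0.022570 +0.270912 = +0.248343;  D = -0.123401+0.215514i
d^3_{0,-2}: k∈[0..1] ⇒ +0.095768 -0.574775 = -0.479006;  D = +0.468342+0.100513i
d^3_{1,-2}: k∈[0..1] ⇒ -0.270912 +0.812971 = +0.542059;  D = -0.052607-0.539500i
d^3_{2,-2}: k∈[0..1] ⇒ +0.524695 -0.629815 = -0.105120;  D = -0.096583+0.041498i
d^3_{3,-2}: single k=0 term ⇒ -0.629725;  D = -0.412585-0.475738i
Y_3^{m'}(θ=3.0282,φ=1.37) and Σ D·Y over m':
  (+0.0159-0.0073i)·(-0.0003+0.0005i)  (-0.0571-0.0623i)·(+0.0120+0.0051i)  (-0.1234+0.2155i)·(+0.0287-0.1410i)  (+0.4683+0.1005i)·(-0.7178+0.0000i)  (-0.0526-0.5395i)·(-0.0287-0.1410i)  (-0.0966+0.0415i)·(+0.0120-0.0051i)  (-0.4126-0.4757i)·(+0.0003+0.0005i)
Y_3^-2(R⁻¹ n̂) = -0.385132-0.026059i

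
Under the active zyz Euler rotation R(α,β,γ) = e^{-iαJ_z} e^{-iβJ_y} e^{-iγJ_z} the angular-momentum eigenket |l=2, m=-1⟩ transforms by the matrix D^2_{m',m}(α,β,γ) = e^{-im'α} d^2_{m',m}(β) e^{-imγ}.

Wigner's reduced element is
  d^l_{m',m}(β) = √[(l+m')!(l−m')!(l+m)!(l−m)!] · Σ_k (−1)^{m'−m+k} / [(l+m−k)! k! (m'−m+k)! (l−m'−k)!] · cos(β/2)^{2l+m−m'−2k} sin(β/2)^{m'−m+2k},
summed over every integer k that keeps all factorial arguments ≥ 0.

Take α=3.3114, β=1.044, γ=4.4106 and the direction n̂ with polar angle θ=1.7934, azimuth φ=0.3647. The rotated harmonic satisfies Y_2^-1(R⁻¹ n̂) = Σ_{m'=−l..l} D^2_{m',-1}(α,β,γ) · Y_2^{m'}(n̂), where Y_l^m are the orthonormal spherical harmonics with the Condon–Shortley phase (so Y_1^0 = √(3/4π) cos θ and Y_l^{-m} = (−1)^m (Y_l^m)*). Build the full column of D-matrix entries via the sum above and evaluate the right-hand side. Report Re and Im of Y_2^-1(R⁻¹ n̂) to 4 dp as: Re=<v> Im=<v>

Need the full column D^2_{m',-1} for m'=−2..2 at α=3.3114, β=1.044, γ=4.4106.
cos(β/2)=0.866824, sin(β/2)=0.498615
d^2_{-2,-1}: single k=1 term ⇒ +0.649512;  D = +0.024562-0.649048i
d^2_{-1,-1}: k∈[0..1] ⇒ +0.564577 -0.560419 = +0.004158;  D = +0.000547+0.004121i
d^2_{0,-1}: k∈[0..1] ⇒ -0.795487 +0.263210 = -0.532277;  D = +0.158208+0.508222i
d^2_{1,-1}: k∈[0..1] ⇒ +0.560419 -0.061810 = +0.498609;  D = +0.226523+0.444183i
d^2_{2,-1}: single k=0 term ⇒ -0.214910;  D = +0.128585+0.172198i
Y_2^{m'}(θ=1.7934,φ=0.3647) and Σ D·Y over m':
  (+0.0246-0.6490i)·(+0.2740-0.2449i)  (+0.0005+0.0041i)·(-0.1554+0.0593i)  (+0.1582+0.5082i)·(-0.2693+0.0000i)  (+0.2265+0.4442i)·(+0.1554+0.0593i)  (+0.1286+0.1722i)·(+0.2740+0.2449i)
Y_2^-1(R⁻¹ n̂) = -0.193228-0.160156i

Re=-0.1932 Im=-0.1602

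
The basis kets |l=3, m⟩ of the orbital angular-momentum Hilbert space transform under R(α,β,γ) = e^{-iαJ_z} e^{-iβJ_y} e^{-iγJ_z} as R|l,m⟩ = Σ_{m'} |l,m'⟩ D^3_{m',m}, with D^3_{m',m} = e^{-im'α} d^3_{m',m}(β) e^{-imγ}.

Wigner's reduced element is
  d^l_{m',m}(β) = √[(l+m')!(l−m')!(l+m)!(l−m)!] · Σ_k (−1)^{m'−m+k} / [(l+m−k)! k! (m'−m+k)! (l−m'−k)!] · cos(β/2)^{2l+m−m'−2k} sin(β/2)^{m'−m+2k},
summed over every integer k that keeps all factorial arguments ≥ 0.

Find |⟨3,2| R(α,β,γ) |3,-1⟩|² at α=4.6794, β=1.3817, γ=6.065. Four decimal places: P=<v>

First d^3_{2,-1}(β=1.3817), then the phase factors e^{-i(2)α} and e^{-i(-1)γ}:
Half-angle: c=0.770705, s=0.637193. N=√(120·1·2·24)=75.894664
The bounds max(0,m−m')=0 and min(l+m,l−m')=1 give 2 terms
  k=0: (−1)^3·75.8947/(12)·0.7707^3·0.6372^3 = -0.749042
  k=1: (−1)^4·75.8947/(24)·0.7707^1·0.6372^5 = +0.256001
d^3_{2,-1}(1.3817) = -0.749042 +0.256001 = -0.493041
|D^3_{2,-1}|² = |d^3_{2,-1}(β)|² = (-0.493041)² = 0.243089 (the z-rotation phases have unit modulus)

P=0.2431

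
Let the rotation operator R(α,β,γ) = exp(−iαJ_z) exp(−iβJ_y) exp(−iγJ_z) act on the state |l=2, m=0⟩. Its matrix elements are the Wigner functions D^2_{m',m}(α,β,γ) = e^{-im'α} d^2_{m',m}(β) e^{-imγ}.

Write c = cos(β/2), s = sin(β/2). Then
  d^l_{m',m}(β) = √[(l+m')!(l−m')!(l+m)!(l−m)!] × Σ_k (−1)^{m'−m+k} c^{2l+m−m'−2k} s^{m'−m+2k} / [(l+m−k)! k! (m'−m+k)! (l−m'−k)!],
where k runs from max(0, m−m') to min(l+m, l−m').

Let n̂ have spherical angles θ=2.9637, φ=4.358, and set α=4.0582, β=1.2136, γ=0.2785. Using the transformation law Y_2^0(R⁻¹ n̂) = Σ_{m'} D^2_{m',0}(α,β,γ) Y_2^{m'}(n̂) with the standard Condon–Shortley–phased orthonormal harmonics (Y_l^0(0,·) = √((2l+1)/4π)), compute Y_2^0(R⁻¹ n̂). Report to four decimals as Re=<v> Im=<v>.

Re=-0.2827 Im=0.0000

Need the full column D^2_{m',0} for m'=−2..2 at α=4.0582, β=1.2136, γ=0.2785.
cos(β/2)=0.821477, sin(β/2)=0.570242
d^2_{-2,0}: single k=2 term ⇒ +0.537507;  D = -0.139438+0.519106i
d^2_{-1,0}: k∈[1..2] ⇒ +0.774321 -0.373119 = +0.401201;  D = -0.244137-0.318370i
d^2_{0,0}: k∈[0..2] ⇒ +0.455388 -0.877746 +0.105739 = -0.316618;  D = -0.316618+0.000000i
d^2_{1,0}: k∈[0..1] ⇒ -0.774321 +0.373119 = -0.401201;  D = +0.244137-0.318370i
d^2_{2,0}: single k=0 term ⇒ +0.537507;  D = -0.139438-0.519106i
Y_2^{m'}(θ=2.9637,φ=4.358) and Σ D·Y over m':
  (-0.1394+0.5191i)·(-0.0092-0.0079i)  (-0.2441-0.3184i)·(+0.0467-0.1262i)  (-0.3166+0.0000i)·(+0.6012+0.0000i)  (+0.2441-0.3184i)·(-0.0467-0.1262i)  (-0.1394-0.5191i)·(-0.0092+0.0079i)
Y_2^0(R⁻¹ n̂) = -0.282749+0.000000i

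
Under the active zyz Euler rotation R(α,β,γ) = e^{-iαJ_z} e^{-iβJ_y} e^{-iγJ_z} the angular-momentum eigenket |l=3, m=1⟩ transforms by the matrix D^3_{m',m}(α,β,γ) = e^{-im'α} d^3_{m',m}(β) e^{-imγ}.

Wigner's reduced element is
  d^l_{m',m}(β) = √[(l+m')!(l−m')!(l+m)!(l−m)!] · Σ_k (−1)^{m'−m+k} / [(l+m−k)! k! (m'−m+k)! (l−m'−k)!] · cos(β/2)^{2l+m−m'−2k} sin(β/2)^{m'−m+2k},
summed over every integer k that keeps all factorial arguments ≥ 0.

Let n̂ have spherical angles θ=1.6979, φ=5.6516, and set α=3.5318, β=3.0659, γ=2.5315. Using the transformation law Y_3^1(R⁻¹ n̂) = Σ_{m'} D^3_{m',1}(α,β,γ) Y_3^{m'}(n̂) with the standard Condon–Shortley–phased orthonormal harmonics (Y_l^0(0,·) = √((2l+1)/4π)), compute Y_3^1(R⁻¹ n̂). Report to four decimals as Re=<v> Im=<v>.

Need the full column D^3_{m',1} for m'=−3..3 at α=3.5318, β=3.0659, γ=2.5315.
cos(β/2)=0.037837, sin(β/2)=0.999284
d^3_{-3,1}: single k=4 term ⇒ +0.005529;  D = -0.001152+0.005408i
d^3_{-2,1}: k∈[3..4] ⇒ +0.000342 -0.119224 = -0.118882;  D = +0.021317+0.116956i
d^3_{-1,1}: k∈[2..4] ⇒ +0.000012 -0.011421 +0.995711 = +0.984303;  D = +0.531573+0.828422i
d^3_{0,1}: k∈[1..3] ⇒ +0.000000 -0.000562 +0.130604 = +0.130042;  D = -0.106582-0.074507i
d^3_{1,1}: k∈[0..2] ⇒ +0.000000 -0.000016 +0.008565 = +0.008549;  D = +0.008343+0.001865i
d^3_{2,1}: k∈[0..1] ⇒ -0.000000 +0.000342 = +0.000342;  D = -0.000337+0.000058i
d^3_{3,1}: single k=0 term ⇒ +0.000008;  D = +0.000007-0.000004i
Y_3^{m'}(θ=1.6979,φ=5.6516) and Σ D·Y over m':
  (-0.0012+0.0054i)·(-0.1296+0.3860i)  (+0.0213+0.1170i)·(-0.0386-0.1215i)  (+0.5316+0.8284i)·(-0.2379-0.1741i)  (-0.1066-0.0745i)·(+0.1381+0.0000i)  (+0.0083+0.0019i)·(+0.2379-0.1741i)  (-0.0003+0.0001i)·(-0.0386+0.1215i)  (+0.0000-0.0000i)·(+0.1296+0.3860i)
Y_3^1(R⁻¹ n̂) = +0.016762-0.309238i

Re=0.0168 Im=-0.3092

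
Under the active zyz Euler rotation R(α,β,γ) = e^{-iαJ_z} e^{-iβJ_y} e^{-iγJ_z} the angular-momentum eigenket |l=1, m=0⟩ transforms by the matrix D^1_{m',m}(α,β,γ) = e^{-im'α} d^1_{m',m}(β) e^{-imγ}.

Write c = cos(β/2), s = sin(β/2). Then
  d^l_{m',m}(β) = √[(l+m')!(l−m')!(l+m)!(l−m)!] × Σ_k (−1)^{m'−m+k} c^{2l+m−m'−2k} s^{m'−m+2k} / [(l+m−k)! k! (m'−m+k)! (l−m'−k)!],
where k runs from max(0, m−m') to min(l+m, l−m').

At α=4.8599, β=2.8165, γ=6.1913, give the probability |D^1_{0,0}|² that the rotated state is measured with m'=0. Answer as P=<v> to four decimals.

P=0.8980

Split into d^1_{0,0}(β=2.8165) × two z-phases.
Half-angle: c=0.161831, s=0.986818. N=√(1·1·1·1)=1.000000
k: max(0,(0)−(0))=0 … min(1+(0),1−(0))=1
  k=0: (−1)^0·1.0000/(1)·0.1618^2·0.9868^0 = +0.026189
  k=1: (−1)^1·1.0000/(1)·0.1618^0·0.9868^2 = -0.973811
d^1_{0,0}(2.8165) = +0.026189 -0.973811 = -0.947621
|D^1_{0,0}|² = |d^1_{0,0}(β)|² = (-0.947621)² = 0.897986 (the z-rotation phases have unit modulus)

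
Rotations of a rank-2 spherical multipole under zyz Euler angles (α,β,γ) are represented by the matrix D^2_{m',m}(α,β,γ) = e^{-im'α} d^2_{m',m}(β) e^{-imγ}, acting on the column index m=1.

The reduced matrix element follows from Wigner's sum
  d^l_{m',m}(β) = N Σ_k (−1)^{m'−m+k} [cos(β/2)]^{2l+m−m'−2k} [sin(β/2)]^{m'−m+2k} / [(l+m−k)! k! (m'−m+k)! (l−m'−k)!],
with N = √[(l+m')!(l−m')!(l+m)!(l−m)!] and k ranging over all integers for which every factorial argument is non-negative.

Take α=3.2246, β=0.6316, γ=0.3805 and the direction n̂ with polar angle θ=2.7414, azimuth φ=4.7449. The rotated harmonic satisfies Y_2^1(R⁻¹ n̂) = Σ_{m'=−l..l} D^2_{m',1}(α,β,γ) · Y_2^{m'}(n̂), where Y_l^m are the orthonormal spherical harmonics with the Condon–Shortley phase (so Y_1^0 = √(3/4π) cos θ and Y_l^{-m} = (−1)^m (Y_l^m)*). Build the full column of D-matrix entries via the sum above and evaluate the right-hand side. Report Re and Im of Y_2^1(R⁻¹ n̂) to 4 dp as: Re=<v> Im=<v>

Need the full column D^2_{m',1} for m'=−2..2 at α=3.2246, β=0.6316, γ=0.3805.
cos(β/2)=0.950548, sin(β/2)=0.310577
d^2_{-2,1}: single k=3 term ⇒ +0.056952;  D = +0.055647-0.012122i
d^2_{-1,1}: k∈[2..3] ⇒ +0.261462 -0.009304 = +0.252158;  D = -0.241081+0.073913i
d^2_{0,1}: k∈[1..2] ⇒ +0.653382 -0.069752 = +0.583630;  D = +0.541888-0.216751i
d^2_{1,1}: k∈[0..1] ⇒ +0.816388 -0.261462 = +0.554926;  D = -0.496376+0.248101i
d^2_{2,1}: single k=0 term ⇒ -0.533484;  D = -0.455778+0.277259i
Y_2^{m'}(θ=2.7414,φ=4.7449) and Σ D·Y over m':
  (+0.0556-0.0121i)·(-0.0585+0.0038i)  (-0.2411+0.0739i)·(-0.0090-0.2771i)  (+0.5419-0.2168i)·(+0.4872+0.0000i)  (-0.4964+0.2481i)·(+0.0090-0.2771i)  (-0.4558+0.2773i)·(-0.0585-0.0038i)
Y_2^1(R⁻¹ n̂) = +0.375418+0.086726i

Re=0.3754 Im=0.0867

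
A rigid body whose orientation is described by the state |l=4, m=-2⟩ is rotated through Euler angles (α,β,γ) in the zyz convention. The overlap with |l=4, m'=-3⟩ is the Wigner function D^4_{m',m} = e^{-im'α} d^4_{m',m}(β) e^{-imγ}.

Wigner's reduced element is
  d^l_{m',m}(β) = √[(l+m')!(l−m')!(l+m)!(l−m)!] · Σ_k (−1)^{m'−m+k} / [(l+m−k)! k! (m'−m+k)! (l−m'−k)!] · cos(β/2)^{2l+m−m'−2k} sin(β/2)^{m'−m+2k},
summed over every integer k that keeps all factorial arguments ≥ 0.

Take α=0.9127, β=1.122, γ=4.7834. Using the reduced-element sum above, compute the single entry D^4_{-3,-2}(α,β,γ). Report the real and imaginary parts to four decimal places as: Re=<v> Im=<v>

First d^4_{-3,-2}(β=1.122), then the phase factors e^{-i(-3)α} and e^{-i(-2)γ}:
c=cos(1.122/2)=0.846724, s=sin(1.122/2)=0.532033; N=√[1·5040·2·720]=2693.993318
k∈{1,2} keeps every argument non-negative
  k=1: (−1)^0·2693.9933/(720)·0.8467^7·0.5320^1 = +0.621146
  k=2: (−1)^1·2693.9933/(240)·0.8467^5·0.5320^3 = -0.735715
d^4_{-3,-2}(1.122) = +0.621146 -0.735715 = -0.114568
D = (-0.919695+0.392633i)·(-0.114568)·(-0.989932-0.141545i) = -0.110674+0.029616i

Re=-0.1107 Im=0.0296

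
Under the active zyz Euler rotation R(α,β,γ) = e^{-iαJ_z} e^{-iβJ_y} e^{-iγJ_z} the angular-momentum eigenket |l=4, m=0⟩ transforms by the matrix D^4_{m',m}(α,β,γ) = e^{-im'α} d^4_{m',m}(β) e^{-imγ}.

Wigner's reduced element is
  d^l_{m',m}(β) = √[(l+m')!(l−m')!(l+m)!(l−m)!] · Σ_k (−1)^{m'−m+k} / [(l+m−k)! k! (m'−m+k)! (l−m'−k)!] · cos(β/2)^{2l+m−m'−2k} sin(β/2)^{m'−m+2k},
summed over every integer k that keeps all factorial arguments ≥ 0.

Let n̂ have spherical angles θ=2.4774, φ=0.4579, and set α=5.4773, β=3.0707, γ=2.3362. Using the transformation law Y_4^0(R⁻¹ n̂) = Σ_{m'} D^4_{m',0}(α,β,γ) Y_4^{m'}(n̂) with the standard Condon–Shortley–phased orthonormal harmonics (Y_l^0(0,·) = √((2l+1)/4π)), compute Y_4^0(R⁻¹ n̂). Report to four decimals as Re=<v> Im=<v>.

Re=-0.2006 Im=0.0000

Need the full column D^4_{m',0} for m'=−4..4 at α=5.4773, β=3.0707, γ=2.3362.
cos(β/2)=0.035439, sin(β/2)=0.999372
d^4_{-4,0}: single k=4 term ⇒ +0.000013;  D = -0.000013+0.000001i
d^4_{-3,0}: k∈[3..4] ⇒ +0.000001 -0.000525 = -0.000524;  D = +0.000393+0.000347i
d^4_{-2,0}: k∈[2..4] ⇒ +0.000000 -0.000040 +0.011870 = +0.011830;  D = -0.000485-0.011820i
d^4_{-1,0}: k∈[1..4] ⇒ +0.000000 -0.000001 +0.001191 -0.157792 = -0.156603;  D = -0.108443+0.112980i
d^4_{0,0}: k∈[0..4] ⇒ +0.000000 -0.000000 +0.000057 -0.020019 +0.994986 = +0.975023;  D = +0.975023+0.000000i
d^4_{1,0}: k∈[0..3] ⇒ -0.000000 +0.000001 -0.001191 +0.157792 = +0.156603;  D = +0.108443+0.112980i
d^4_{2,0}: k∈[0..2] ⇒ +0.000000 -0.000040 +0.011870 = +0.011830;  D = -0.000485+0.011820i
d^4_{3,0}: k∈[0..1] ⇒ -0.000001 +0.000525 = +0.000524;  D = -0.000393+0.000347i
d^4_{4,0}: single k=0 term ⇒ +0.000013;  D = -0.000013-0.000001i
Y_4^{m'}(θ=2.4774,φ=0.4579) and Σ D·Y over m':
  (-0.0000+0.0000i)·(-0.0165-0.0617i)  (+0.0004+0.0003i)·(-0.0452+0.2264i)  (-0.0005-0.0118i)·(+0.2586-0.3367i)  (-0.1084+0.1130i)·(-0.2760+0.1360i)  (+0.9750+0.0000i)·(-0.2270+0.0000i)  (+0.1084+0.1130i)·(+0.2760+0.1360i)  (-0.0005+0.0118i)·(+0.2586+0.3367i)  (-0.0004+0.0003i)·(+0.0452+0.2264i)  (-0.0000-0.0000i)·(-0.0165+0.0617i)
Y_4^0(R⁻¹ n̂) = -0.200590+0.000000i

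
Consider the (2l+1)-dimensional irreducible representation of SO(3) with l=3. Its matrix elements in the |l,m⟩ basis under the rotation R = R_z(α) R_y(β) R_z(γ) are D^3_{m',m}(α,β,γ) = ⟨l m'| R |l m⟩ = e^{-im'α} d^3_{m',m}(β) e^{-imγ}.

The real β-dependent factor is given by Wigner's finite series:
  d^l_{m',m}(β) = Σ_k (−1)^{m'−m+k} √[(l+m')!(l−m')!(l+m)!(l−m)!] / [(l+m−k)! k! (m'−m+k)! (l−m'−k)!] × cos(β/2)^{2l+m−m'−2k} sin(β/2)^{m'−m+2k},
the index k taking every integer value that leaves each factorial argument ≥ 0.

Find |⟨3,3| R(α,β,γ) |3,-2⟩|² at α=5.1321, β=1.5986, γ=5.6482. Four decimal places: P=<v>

P=0.1045

First d^3_{3,-2}(β=1.5986), then the phase factors e^{-i(3)α} and e^{-i(-2)γ}:
c=cos(1.5986/2)=0.697209, s=sin(1.5986/2)=0.716868; N=√[720·1·1·120]=293.938769
Admissible k: 0..0 (factorial args all ≥0)
  k=0: (−1)^5·293.9388/(120)·0.6972^1·0.7169^5 = -0.323322
d^3_{3,-2}(1.5986) = -0.323322
|D^3_{3,-2}|² = |d^3_{3,-2}(β)|² = (-0.323322)² = 0.104537 (the z-rotation phases have unit modulus)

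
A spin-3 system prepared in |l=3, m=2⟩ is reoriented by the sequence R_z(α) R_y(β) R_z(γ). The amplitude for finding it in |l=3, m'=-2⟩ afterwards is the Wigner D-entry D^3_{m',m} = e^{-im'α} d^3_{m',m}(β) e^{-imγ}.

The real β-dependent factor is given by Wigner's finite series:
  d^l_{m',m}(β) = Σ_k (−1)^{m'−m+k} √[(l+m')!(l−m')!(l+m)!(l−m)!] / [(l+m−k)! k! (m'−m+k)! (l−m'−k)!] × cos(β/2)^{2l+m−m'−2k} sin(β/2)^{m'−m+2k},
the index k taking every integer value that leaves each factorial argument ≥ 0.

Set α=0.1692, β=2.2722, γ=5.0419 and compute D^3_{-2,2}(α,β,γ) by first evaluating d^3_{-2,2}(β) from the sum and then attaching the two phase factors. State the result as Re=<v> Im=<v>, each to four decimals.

Re=-0.0412 Im=0.0137

Split into d^3_{-2,2}(β=2.2722) × two z-phases.
Half-angle: c=0.421135, s=0.906998. N=√(1·120·120·1)=120.000000
k∈{4,5} keeps every argument non-negative
  k=4: (−1)^0·120.0000/(24)·0.4211^2·0.9070^4 = +0.600120
  k=5: (−1)^1·120.0000/(120)·0.4211^0·0.9070^6 = -0.556721
d^3_{-2,2}(2.2722) = +0.600120 -0.556721 = +0.043398
D = (+0.943287+0.331978i)·(+0.043398)·(-0.790591+0.612344i) = -0.041187+0.013677i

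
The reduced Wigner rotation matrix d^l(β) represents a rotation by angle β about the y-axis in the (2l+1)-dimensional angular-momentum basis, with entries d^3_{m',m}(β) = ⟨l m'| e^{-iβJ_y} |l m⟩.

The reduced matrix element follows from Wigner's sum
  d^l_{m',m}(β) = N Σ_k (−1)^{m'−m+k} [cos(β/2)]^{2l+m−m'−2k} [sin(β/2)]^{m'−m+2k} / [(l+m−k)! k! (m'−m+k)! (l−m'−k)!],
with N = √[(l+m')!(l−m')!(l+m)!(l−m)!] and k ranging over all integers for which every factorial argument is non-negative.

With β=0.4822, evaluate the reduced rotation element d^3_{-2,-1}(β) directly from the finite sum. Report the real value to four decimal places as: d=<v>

d^3_{-2,-1}(β=0.4822) via Wigner's sum:
Half-angle: c=0.971076, s=0.238771. N=√(1·120·2·24)=75.894664
The bounds max(0,m−m')=1 and min(l+m,l−m')=2 give 2 terms
  k=1: (−1)^0·75.8947/(24)·0.9711^5·0.2388^1 = +0.652000
  k=2: (−1)^1·75.8947/(12)·0.9711^3·0.2388^3 = -0.078838
d^3_{-2,-1}(0.4822) = +0.652000 -0.078838 = +0.573162

d=0.5732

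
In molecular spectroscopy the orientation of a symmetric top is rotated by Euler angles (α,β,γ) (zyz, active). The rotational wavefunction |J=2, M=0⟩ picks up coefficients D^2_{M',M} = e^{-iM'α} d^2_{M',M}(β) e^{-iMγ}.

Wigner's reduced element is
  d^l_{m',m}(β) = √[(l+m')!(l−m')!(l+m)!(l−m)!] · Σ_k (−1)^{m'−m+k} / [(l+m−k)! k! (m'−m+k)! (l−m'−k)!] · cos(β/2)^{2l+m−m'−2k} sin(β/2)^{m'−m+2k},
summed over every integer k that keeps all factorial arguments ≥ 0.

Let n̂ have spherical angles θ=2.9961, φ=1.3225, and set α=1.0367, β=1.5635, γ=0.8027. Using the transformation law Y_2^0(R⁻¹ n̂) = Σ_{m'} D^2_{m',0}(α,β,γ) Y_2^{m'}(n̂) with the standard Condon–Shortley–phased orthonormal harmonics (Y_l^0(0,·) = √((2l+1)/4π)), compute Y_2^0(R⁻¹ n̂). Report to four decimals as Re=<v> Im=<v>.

Need the full column D^2_{m',0} for m'=−2..2 at α=1.0367, β=1.5635, γ=0.8027.
cos(β/2)=0.709682, sin(β/2)=0.704522
d^2_{-2,0}: single k=2 term ⇒ +0.612340;  D = -0.294970+0.536613i
d^2_{-1,0}: k∈[1..2] ⇒ +0.616824 -0.607888 = +0.008936;  D = +0.004549+0.007691i
d^2_{0,0}: k∈[0..2] ⇒ +0.253661 -0.999947 +0.246365 = -0.499920;  D = -0.499920+0.000000i
d^2_{1,0}: k∈[0..1] ⇒ -0.616824 +0.607888 = -0.008936;  D = -0.004549+0.007691i
d^2_{2,0}: single k=0 term ⇒ +0.612340;  D = -0.294970-0.536613i
Y_2^{m'}(θ=2.9961,φ=1.3225) and Σ D·Y over m':
  (-0.2950+0.5366i)·(-0.0071-0.0039i)  (+0.0045+0.0077i)·(-0.0272+0.1074i)  (-0.4999+0.0000i)·(+0.6109+0.0000i)  (-0.0045+0.0077i)·(+0.0272+0.1074i)  (-0.2950-0.5366i)·(-0.0071+0.0039i)
Y_2^0(R⁻¹ n̂) = -0.298936+0.000000i

Re=-0.2989 Im=0.0000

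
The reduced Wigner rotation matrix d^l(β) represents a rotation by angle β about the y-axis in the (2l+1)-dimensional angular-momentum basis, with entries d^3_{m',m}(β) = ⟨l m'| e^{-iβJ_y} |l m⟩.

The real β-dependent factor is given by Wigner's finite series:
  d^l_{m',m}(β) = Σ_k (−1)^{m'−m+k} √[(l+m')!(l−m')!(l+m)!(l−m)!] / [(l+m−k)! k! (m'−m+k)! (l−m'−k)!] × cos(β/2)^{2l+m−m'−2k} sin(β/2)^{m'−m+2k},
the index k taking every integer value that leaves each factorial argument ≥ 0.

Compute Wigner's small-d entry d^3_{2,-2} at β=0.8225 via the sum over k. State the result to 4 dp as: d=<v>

d^3_{2,-2}(β=0.8225) via Wigner's sum:
With c≡cos(β/2)=0.916622 and s≡sin(β/2)=0.399755, N=[120·1·1·120]^{1/2}=120.000000
Admissible k: 0..1 (factorial args all ≥0)
  k=0: (−1)^4·120.0000/(24)·0.9166^2·0.3998^4 = +0.107282
  k=1: (−1)^5·120.0000/(120)·0.9166^0·0.3998^6 = -0.004081
d^3_{2,-2}(0.8225) = +0.107282 -0.004081 = +0.103201

d=0.1032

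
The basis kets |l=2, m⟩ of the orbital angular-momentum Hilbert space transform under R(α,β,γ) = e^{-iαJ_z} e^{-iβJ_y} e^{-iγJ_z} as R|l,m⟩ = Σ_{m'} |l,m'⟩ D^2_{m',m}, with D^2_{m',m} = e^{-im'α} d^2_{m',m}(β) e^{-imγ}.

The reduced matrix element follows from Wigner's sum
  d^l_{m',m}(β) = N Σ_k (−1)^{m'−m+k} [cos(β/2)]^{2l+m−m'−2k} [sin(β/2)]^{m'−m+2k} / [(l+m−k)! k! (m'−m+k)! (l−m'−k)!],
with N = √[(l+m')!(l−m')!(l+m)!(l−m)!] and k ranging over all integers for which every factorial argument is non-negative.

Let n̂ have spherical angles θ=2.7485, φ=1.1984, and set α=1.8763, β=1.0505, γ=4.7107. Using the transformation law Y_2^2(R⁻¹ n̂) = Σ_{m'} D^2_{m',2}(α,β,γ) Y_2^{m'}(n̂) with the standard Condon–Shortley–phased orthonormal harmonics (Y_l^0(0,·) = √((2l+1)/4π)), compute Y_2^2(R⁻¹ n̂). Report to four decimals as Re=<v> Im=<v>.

Re=-0.3268 Im=0.1752

Need the full column D^2_{m',2} for m'=−2..2 at α=1.8763, β=1.0505, γ=4.7107.
cos(β/2)=0.865199, sin(β/2)=0.501429
d^2_{-2,2}: single k=4 term ⇒ +0.063218;  D = +0.051657+0.036442i
d^2_{-1,2}: single k=3 term ⇒ +0.218160;  D = +0.066319-0.207835i
d^2_{0,2}: single k=2 term ⇒ +0.461027;  D = -0.461025-0.001557i
d^2_{1,2}: single k=1 term ⇒ +0.649512;  D = +0.193262+0.620093i
d^2_{2,2}: single k=0 term ⇒ +0.560355;  D = +0.460054-0.319919i
Y_2^{m'}(θ=2.7485,φ=1.1984) and Σ D·Y over m':
  (+0.0517+0.0364i)·(-0.0417-0.0384i)  (+0.0663-0.2078i)·(-0.0995+0.2546i)  (-0.4610-0.0016i)·(+0.4920+0.0000i)  (+0.1933+0.6201i)·(+0.0995+0.2546i)  (+0.4601-0.3199i)·(-0.0417+0.0384i)
Y_2^2(R⁻¹ n̂) = -0.326778+0.175174i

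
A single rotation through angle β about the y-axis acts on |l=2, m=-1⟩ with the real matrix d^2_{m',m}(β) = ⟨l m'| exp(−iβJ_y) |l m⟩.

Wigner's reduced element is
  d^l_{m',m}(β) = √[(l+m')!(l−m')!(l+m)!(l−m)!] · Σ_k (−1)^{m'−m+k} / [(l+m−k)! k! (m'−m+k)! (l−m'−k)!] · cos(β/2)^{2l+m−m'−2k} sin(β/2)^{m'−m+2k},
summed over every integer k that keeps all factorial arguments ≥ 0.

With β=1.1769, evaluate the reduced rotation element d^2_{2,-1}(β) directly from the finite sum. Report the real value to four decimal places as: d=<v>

d=-0.2845

d^2_{2,-1}(β=1.1769) via Wigner's sum:
With c≡cos(β/2)=0.831802 and s≡sin(β/2)=0.555072, N=[24·1·1·6]^{1/2}=12.000000
k∈{0} keeps every argument non-negative
  k=0: (−1)^3·12.0000/(6)·0.8318^1·0.5551^3 = -0.284511
d^2_{2,-1}(1.1769) = -0.284511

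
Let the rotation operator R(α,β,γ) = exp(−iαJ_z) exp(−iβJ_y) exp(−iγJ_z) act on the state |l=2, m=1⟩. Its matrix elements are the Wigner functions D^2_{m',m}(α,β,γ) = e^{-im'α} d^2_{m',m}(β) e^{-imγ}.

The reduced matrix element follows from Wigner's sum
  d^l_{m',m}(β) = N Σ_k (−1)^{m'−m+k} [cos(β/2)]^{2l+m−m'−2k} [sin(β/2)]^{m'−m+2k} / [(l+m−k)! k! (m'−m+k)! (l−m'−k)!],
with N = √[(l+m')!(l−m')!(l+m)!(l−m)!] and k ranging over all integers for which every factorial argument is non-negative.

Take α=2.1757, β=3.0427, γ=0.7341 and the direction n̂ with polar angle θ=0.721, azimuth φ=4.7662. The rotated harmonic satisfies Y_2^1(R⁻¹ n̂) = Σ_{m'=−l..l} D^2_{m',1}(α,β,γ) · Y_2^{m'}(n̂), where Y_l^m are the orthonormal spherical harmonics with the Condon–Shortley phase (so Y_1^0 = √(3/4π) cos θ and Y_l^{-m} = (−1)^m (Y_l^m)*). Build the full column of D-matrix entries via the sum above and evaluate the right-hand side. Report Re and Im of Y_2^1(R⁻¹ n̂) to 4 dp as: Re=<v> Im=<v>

Need the full column D^2_{m',1} for m'=−2..2 at α=2.1757, β=3.0427, γ=0.7341.
cos(β/2)=0.049426, sin(β/2)=0.998778
d^2_{-2,1}: single k=3 term ⇒ +0.098490;  D = -0.087555-0.045105i
d^2_{-1,1}: k∈[2..3] ⇒ +0.007311 -0.995120 = -0.987809;  D = -0.127267-0.979576i
d^2_{0,1}: k∈[1..2] ⇒ +0.000295 -0.120626 = -0.120330;  D = -0.089337+0.080611i
d^2_{1,1}: k∈[0..1] ⇒ +0.000006 -0.007311 = -0.007305;  D = +0.007110+0.001678i
d^2_{2,1}: single k=0 term ⇒ -0.000241;  D = -0.000088-0.000225i
Y_2^{m'}(θ=0.721,φ=4.7662) and Σ D·Y over m':
  (-0.0876-0.0451i)·(-0.1674+0.0181i)  (-0.1273-0.9796i)·(+0.0206+0.3825i)  (-0.0893+0.0806i)·(+0.2185+0.0000i)  (+0.0071+0.0017i)·(-0.0206+0.3825i)  (-0.0001-0.0002i)·(-0.1674-0.0181i)
Y_2^1(R⁻¹ n̂) = +0.367260-0.042565i

Re=0.3673 Im=-0.0426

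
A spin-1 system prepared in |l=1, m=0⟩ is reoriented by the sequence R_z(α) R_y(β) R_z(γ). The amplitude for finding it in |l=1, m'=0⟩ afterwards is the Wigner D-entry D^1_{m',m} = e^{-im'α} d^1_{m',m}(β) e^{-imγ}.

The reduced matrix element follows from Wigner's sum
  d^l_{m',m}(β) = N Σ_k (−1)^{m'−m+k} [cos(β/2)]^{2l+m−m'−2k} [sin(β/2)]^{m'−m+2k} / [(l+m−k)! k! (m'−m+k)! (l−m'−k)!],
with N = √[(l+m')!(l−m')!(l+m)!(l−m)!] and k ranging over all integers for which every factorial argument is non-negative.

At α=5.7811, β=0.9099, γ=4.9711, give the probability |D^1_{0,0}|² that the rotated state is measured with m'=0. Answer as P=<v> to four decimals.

P=0.3768

Split into d^1_{0,0}(β=0.9099) × two z-phases.
Half-angle: c=0.898283, s=0.439417. N=√(1·1·1·1)=1.000000
Admissible k: 0..1 (factorial args all ≥0)
  k=0: (−1)^0·1.0000/(1)·0.8983^2·0.4394^0 = +0.806912
  k=1: (−1)^1·1.0000/(1)·0.8983^0·0.4394^2 = -0.193088
d^1_{0,0}(0.9099) = +0.806912 -0.193088 = +0.613825
|D^1_{0,0}|² = |d^1_{0,0}(β)|² = (+0.613825)² = 0.376781 (the z-rotation phases have unit modulus)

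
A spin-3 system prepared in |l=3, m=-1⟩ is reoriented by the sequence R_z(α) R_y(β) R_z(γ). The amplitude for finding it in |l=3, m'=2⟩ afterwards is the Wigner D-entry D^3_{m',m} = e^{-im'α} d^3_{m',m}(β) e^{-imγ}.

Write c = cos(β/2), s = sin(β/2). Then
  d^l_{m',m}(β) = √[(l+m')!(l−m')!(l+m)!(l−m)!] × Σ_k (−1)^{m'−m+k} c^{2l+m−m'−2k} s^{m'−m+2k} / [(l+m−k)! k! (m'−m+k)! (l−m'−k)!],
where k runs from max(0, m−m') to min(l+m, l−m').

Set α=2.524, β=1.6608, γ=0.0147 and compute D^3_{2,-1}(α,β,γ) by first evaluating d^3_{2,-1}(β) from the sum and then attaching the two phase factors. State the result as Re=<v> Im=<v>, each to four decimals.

Re=-0.0988 Im=-0.2974

Split into d^3_{2,-1}(β=1.6608) × two z-phases.
With c≡cos(β/2)=0.674581 and s≡sin(β/2)=0.738201, N=[120·1·2·24]^{1/2}=75.894664
Admissible k: 0..1 (factorial args all ≥0)
  k=0: (−1)^3·75.8947/(12)·0.6746^3·0.7382^3 = -0.781008
  k=1: (−1)^4·75.8947/(24)·0.6746^1·0.7382^5 = +0.467636
d^3_{2,-1}(1.6608) = -0.781008 +0.467636 = -0.313373
Attach z-rotation phases: D = e^{-i(2)(2.524)}·(-0.313373)·e^{-i(-1)(0.0147)} = -0.098848-0.297375i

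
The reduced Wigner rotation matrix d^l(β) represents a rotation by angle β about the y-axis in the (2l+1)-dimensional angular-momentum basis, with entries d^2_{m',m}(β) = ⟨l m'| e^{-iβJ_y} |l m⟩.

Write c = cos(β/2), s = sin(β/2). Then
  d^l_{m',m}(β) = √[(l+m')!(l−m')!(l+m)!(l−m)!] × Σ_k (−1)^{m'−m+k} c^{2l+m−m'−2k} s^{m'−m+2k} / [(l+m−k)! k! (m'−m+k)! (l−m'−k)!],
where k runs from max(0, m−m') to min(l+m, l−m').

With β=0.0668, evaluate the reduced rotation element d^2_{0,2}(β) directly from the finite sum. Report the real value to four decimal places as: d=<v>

d=0.0027

d^2_{0,2}(β=0.0668) via Wigner's sum:
Half-angle: c=0.999442, s=0.033394. N=√(2·2·24·1)=9.797959
Admissible k: 2..2 (factorial args all ≥0)
  k=2: (−1)^0·9.7980/(4)·0.9994^2·0.0334^2 = +0.002728
d^2_{0,2}(0.0668) = +0.002728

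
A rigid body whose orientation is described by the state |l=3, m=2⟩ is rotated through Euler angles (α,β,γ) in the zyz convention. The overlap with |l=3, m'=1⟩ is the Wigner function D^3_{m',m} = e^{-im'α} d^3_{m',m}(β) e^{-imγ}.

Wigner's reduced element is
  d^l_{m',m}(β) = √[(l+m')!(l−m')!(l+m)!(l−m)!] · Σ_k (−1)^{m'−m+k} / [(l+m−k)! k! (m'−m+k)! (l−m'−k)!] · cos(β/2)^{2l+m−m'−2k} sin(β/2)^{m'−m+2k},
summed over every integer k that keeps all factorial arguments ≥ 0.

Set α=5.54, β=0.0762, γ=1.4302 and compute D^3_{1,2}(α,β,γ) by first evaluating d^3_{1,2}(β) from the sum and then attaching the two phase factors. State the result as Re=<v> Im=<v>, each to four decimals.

Re=-0.0622 Im=-0.1022

D^3_{1,2}(5.54,0.0762,1.4302) = e^{-i·1·5.54}·d^3_{1,2}(0.0762)·e^{-i·2·1.4302}. Compute d first:
c=cos(0.0762/2)=0.999274, s=sin(0.0762/2)=0.038091; N=√[24·2·120·1]=75.894664
Admissible k: 1..2 (factorial args all ≥0)
  k=1: (−1)^0·75.8947/(24)·0.9993^5·0.0381^1 = +0.120017
  k=2: (−1)^1·75.8947/(12)·0.9993^3·0.0381^3 = -0.000349
d^3_{1,2}(0.0762) = +0.120017 -0.000349 = +0.119668
Phases: e^{-i·(1)·5.54}=+0.736317+0.676637i, e^{-i·(2)·1.4302}=-0.960725-0.277502i ⇒ D=-0.062183-0.102244i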